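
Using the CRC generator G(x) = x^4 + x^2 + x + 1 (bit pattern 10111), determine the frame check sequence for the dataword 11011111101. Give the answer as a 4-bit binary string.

1110

Append 4 zeros: 110111111010000. Divide by 10111 (XOR where the leading bit is 1):
  pos 0: 11011 XOR 10111 = 01100
  pos 1: 11001 XOR 10111 = 01110
  pos 2: 11101 XOR 10111 = 01010
  pos 3: 10101 XOR 10111 = 00010
  pos 6: 10101 XOR 10111 = 00010
  pos 9: 10000 XOR 10111 = 00111
Remainder (last 4 bits) = 1110. This is the CRC / FCS.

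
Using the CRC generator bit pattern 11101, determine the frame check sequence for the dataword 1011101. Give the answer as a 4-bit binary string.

Append 4 zeros: 10111010000. Divide by 11101 (XOR where the leading bit is 1):
  pos 0: 10111 XOR 11101 = 01010
  pos 1: 10100 XOR 11101 = 01001
  pos 2: 10011 XOR 11101 = 01110
  pos 3: 11100 XOR 11101 = 00001
Remainder (last 4 bits) = 1000. This is the CRC / FCS.

1000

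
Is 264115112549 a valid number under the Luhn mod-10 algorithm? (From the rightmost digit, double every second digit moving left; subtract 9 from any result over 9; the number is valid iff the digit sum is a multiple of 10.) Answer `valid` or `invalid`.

invalid

From the right, keep odd positions and double even positions (subtract 9 from any doubled value over 9):
  doubled (positions 2,4,...): 8 4 2 2 8 4 → sum 28
  kept (positions 1,3,...): 9 5 1 5 1 6 → sum 27
Total = 55.
55 mod 10 = 5, so the number is invalid.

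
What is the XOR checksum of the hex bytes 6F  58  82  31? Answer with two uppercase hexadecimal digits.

XOR the bytes together:
  start with 0x6F
  0x6F ⊕ 0x58 = 0x37
  0x37 ⊕ 0x82 = 0xB5
  0xB5 ⊕ 0x31 = 0x84

84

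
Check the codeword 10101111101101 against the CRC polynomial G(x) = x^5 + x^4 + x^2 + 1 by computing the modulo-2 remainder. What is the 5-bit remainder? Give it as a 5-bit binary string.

00000

Modulo-2 division of 10101111101101 by 110101:
  pos 0: 101011 XOR 110101 = 011110
  pos 1: 111101 XOR 110101 = 001000
  pos 3: 100011 XOR 110101 = 010110
  pos 4: 101100 XOR 110101 = 011001
  pos 5: 110011 XOR 110101 = 000110
  pos 8: 110101 XOR 110101 = 000000
Remainder = 00000 (zero — the frame passes the CRC check).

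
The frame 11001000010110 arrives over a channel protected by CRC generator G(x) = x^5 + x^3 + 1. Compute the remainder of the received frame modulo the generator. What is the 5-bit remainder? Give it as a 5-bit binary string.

00000

Modulo-2 division of 11001000010110 by 101001:
  pos 0: 110010 XOR 101001 = 011011
  pos 1: 110110 XOR 101001 = 011111
  pos 2: 111110 XOR 101001 = 010111
  pos 3: 101110 XOR 101001 = 000111
  pos 6: 111101 XOR 101001 = 010100
  pos 7: 101001 XOR 101001 = 000000
Remainder = 00000 (zero — the frame passes the CRC check).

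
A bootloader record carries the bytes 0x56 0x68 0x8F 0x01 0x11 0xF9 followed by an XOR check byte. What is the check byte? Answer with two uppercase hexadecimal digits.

XOR the bytes together:
  start with 0x56
  0x56 ⊕ 0x68 = 0x3E
  0x3E ⊕ 0x8F = 0xB1
  0xB1 ⊕ 0x01 = 0xB0
  0xB0 ⊕ 0x11 = 0xA1
  0xA1 ⊕ 0xF9 = 0x58

58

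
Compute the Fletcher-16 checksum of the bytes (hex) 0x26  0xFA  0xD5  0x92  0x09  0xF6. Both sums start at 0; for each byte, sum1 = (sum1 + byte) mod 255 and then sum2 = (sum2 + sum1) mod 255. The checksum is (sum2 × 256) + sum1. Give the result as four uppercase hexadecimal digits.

Running sums (mod 255):
  after byte 0 (0x26): sum1=38, sum2=38
  after byte 1 (0xFA): sum1=33, sum2=71
  after byte 2 (0xD5): sum1=246, sum2=62
  after byte 3 (0x92): sum1=137, sum2=199
  after byte 4 (0x09): sum1=146, sum2=90
  after byte 5 (0xF6): sum1=137, sum2=227
Checksum = sum2·256 + sum1 = 227·256 + 137 = 58249 = 0xE389.

E389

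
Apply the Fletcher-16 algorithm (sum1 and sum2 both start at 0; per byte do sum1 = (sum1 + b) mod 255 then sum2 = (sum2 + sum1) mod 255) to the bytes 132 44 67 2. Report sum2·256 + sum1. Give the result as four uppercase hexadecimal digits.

Running sums (mod 255):
  after byte 0 (132): sum1=132, sum2=132
  after byte 1 (44): sum1=176, sum2=53
  after byte 2 (67): sum1=243, sum2=41
  after byte 3 (2): sum1=245, sum2=31
Checksum = sum2·256 + sum1 = 31·256 + 245 = 8181 = 0x1FF5.

1FF5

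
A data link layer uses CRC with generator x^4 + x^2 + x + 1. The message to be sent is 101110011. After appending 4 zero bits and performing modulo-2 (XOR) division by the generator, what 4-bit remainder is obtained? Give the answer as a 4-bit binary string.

Append 4 zeros: 1011100110000. Divide by 10111 (XOR where the leading bit is 1):
  pos 0: 10111 XOR 10111 = 00000
  pos 7: 11000 XOR 10111 = 01111
  pos 8: 11110 XOR 10111 = 01001
Remainder (last 4 bits) = 1001. This is the CRC / FCS.

1001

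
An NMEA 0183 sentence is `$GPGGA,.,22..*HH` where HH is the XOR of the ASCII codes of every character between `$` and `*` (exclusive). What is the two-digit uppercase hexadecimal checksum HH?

XOR the ASCII codes of the payload characters:
  'G' = 0x47 → acc = 0x47
  'P' = 0x50 → acc = 0x17
  'G' = 0x47 → acc = 0x50
  'G' = 0x47 → acc = 0x17
  'A' = 0x41 → acc = 0x56
  ',' = 0x2C → acc = 0x7A
  '.' = 0x2E → acc = 0x54
  ',' = 0x2C → acc = 0x78
  '2' = 0x32 → acc = 0x4A
  '2' = 0x32 → acc = 0x78
  '.' = 0x2E → acc = 0x56
  '.' = 0x2E → acc = 0x78
Checksum = 0x78.

78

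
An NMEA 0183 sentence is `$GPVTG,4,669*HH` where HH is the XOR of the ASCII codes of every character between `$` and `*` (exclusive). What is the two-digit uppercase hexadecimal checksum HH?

5F

XOR the ASCII codes of the payload characters:
  'G' = 0x47 → acc = 0x47
  'P' = 0x50 → acc = 0x17
  'V' = 0x56 → acc = 0x41
  'T' = 0x54 → acc = 0x15
  'G' = 0x47 → acc = 0x52
  ',' = 0x2C → acc = 0x7E
  '4' = 0x34 → acc = 0x4A
  ',' = 0x2C → acc = 0x66
  '6' = 0x36 → acc = 0x50
  '6' = 0x36 → acc = 0x66
  '9' = 0x39 → acc = 0x5F
Checksum = 0x5F.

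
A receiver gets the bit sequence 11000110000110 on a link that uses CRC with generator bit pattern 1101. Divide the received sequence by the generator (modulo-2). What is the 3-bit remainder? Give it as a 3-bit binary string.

000

Modulo-2 division of 11000110000110 by 1101:
  pos 0: 1100 XOR 1101 = 0001
  pos 3: 1011 XOR 1101 = 0110
  pos 4: 1100 XOR 1101 = 0001
  pos 7: 1000 XOR 1101 = 0101
  pos 8: 1011 XOR 1101 = 0110
  pos 9: 1101 XOR 1101 = 0000
Remainder = 000 (zero — the frame passes the CRC check).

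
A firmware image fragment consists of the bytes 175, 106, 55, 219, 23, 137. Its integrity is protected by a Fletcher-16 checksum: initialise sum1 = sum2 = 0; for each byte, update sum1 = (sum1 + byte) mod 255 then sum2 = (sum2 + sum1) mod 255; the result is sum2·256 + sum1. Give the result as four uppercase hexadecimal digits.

Running sums (mod 255):
  after byte 0 (175): sum1=175, sum2=175
  after byte 1 (106): sum1=26, sum2=201
  after byte 2 (55): sum1=81, sum2=27
  after byte 3 (219): sum1=45, sum2=72
  after byte 4 (23): sum1=68, sum2=140
  after byte 5 (137): sum1=205, sum2=90
Checksum = sum2·256 + sum1 = 90·256 + 205 = 23245 = 0x5ACD.

5ACD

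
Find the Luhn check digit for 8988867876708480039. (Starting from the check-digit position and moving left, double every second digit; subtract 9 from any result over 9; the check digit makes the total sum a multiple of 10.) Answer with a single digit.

Partial digits right→left: 9 3 0 0 8 4 8 0 7 6 7 8 7 6 8 8 8 9 8
Double every second digit counting from the check-digit position (so the 1st, 3rd, 5th, ... of the partial from the right).
  doubled (with −9 where >9): 9 0 7 7 5 5 5 7 7 7 → sum 59
  kept as-is: 3 0 4 0 6 8 6 8 9 → sum 44
Total = 59 + 44 = 103.
Check digit = (10 − (103 mod 10)) mod 10 = 7.

7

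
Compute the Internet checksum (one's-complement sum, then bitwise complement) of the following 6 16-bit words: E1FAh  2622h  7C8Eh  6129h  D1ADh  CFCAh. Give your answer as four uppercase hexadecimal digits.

78B2

One's-complement addition (fold any carry out of bit 15 back into bit 0):
  0xE1FA + 0x2622 = 0x1081C → wrap carry → 0x081D
  0x081D + 0x7C8E = 0x084AB
  0x84AB + 0x6129 = 0x0E5D4
  0xE5D4 + 0xD1AD = 0x1B781 → wrap carry → 0xB782
  0xB782 + 0xCFCA = 0x1874C → wrap carry → 0x874D
One's-complement sum = 0x874D.
Checksum = ~0x874D & 0xFFFF = 0x78B2.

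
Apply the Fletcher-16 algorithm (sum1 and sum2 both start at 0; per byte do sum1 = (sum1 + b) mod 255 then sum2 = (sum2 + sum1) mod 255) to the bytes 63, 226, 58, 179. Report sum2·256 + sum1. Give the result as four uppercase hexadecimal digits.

Running sums (mod 255):
  after byte 0 (63): sum1=63, sum2=63
  after byte 1 (226): sum1=34, sum2=97
  after byte 2 (58): sum1=92, sum2=189
  after byte 3 (179): sum1=16, sum2=205
Checksum = sum2·256 + sum1 = 205·256 + 16 = 52496 = 0xCD10.

CD10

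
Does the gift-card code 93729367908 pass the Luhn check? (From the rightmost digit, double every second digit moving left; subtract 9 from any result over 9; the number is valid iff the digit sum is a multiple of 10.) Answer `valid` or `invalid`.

From the right, keep odd positions and double even positions (subtract 9 from any doubled value over 9):
  doubled (positions 2,4,...): 0 5 6 4 6 → sum 21
  kept (positions 1,3,...): 8 9 6 9 7 9 → sum 48
Total = 69.
69 mod 10 = 9, so the number is invalid.

invalid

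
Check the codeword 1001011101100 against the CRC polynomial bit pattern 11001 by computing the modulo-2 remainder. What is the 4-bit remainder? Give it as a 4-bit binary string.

Modulo-2 division of 1001011101100 by 11001:
  pos 0: 10010 XOR 11001 = 01011
  pos 1: 10111 XOR 11001 = 01110
  pos 2: 11101 XOR 11001 = 00100
  pos 4: 10010 XOR 11001 = 01011
  pos 5: 10111 XOR 11001 = 01110
  pos 6: 11101 XOR 11001 = 00100
  pos 8: 10000 XOR 11001 = 01001
Remainder = 1001 (nonzero — an error is detected).

1001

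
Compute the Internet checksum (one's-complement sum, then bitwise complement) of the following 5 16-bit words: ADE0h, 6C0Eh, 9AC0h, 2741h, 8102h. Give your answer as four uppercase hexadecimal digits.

A30C

One's-complement addition (fold any carry out of bit 15 back into bit 0):
  0xADE0 + 0x6C0E = 0x119EE → wrap carry → 0x19EF
  0x19EF + 0x9AC0 = 0x0B4AF
  0xB4AF + 0x2741 = 0x0DBF0
  0xDBF0 + 0x8102 = 0x15CF2 → wrap carry → 0x5CF3
One's-complement sum = 0x5CF3.
Checksum = ~0x5CF3 & 0xFFFF = 0xA30C.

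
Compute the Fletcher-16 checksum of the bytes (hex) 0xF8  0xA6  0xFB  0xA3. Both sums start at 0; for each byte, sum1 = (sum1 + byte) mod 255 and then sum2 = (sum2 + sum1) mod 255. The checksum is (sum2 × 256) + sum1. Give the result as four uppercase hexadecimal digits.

Running sums (mod 255):
  after byte 0 (0xF8): sum1=248, sum2=248
  after byte 1 (0xA6): sum1=159, sum2=152
  after byte 2 (0xFB): sum1=155, sum2=52
  after byte 3 (0xA3): sum1=63, sum2=115
Checksum = sum2·256 + sum1 = 115·256 + 63 = 29503 = 0x733F.

733F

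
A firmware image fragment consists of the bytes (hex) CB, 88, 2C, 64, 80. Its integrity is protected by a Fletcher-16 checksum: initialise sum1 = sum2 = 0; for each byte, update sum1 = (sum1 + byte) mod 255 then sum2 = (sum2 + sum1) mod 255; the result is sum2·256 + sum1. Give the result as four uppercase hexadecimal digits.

EA65

Running sums (mod 255):
  after byte 0 (CB): sum1=203, sum2=203
  after byte 1 (88): sum1=84, sum2=32
  after byte 2 (2C): sum1=128, sum2=160
  after byte 3 (64): sum1=228, sum2=133
  after byte 4 (80): sum1=101, sum2=234
Checksum = sum2·256 + sum1 = 234·256 + 101 = 60005 = 0xEA65.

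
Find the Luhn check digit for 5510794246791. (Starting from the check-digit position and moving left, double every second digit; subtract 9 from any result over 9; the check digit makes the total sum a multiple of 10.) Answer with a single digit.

Partial digits right→left: 1 9 7 6 4 2 4 9 7 0 1 5 5
Double every second digit counting from the check-digit position (so the 1st, 3rd, 5th, ... of the partial from the right).
  doubled (with −9 where >9): 2 5 8 8 5 2 1 → sum 31
  kept as-is: 9 6 2 9 0 5 → sum 31
Total = 31 + 31 = 62.
Check digit = (10 − (62 mod 10)) mod 10 = 8.

8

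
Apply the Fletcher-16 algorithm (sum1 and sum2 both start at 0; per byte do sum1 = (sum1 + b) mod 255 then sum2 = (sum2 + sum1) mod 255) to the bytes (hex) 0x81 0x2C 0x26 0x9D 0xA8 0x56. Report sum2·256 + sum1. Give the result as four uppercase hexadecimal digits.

Running sums (mod 255):
  after byte 0 (0x81): sum1=129, sum2=129
  after byte 1 (0x2C): sum1=173, sum2=47
  after byte 2 (0x26): sum1=211, sum2=3
  after byte 3 (0x9D): sum1=113, sum2=116
  after byte 4 (0xA8): sum1=26, sum2=142
  after byte 5 (0x56): sum1=112, sum2=254
Checksum = sum2·256 + sum1 = 254·256 + 112 = 65136 = 0xFE70.

FE70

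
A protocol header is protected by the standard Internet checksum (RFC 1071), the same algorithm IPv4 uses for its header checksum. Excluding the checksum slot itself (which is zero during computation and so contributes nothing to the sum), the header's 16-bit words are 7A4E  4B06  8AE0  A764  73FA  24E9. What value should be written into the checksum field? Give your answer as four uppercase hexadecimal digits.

One's-complement addition (fold any carry out of bit 15 back into bit 0):
  0x7A4E + 0x4B06 = 0x0C554
  0xC554 + 0x8AE0 = 0x15034 → wrap carry → 0x5035
  0x5035 + 0xA764 = 0x0F799
  0xF799 + 0x73FA = 0x16B93 → wrap carry → 0x6B94
  0x6B94 + 0x24E9 = 0x0907D
One's-complement sum = 0x907D.
Checksum = ~0x907D & 0xFFFF = 0x6F82.

6F82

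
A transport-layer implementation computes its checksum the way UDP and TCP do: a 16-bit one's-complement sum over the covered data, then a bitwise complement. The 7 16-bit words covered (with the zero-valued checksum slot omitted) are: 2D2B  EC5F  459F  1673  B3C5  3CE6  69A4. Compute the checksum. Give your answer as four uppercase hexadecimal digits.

3012

One's-complement addition (fold any carry out of bit 15 back into bit 0):
  0x2D2B + 0xEC5F = 0x1198A → wrap carry → 0x198B
  0x198B + 0x459F = 0x05F2A
  0x5F2A + 0x1673 = 0x0759D
  0x759D + 0xB3C5 = 0x12962 → wrap carry → 0x2963
  0x2963 + 0x3CE6 = 0x06649
  0x6649 + 0x69A4 = 0x0CFED
One's-complement sum = 0xCFED.
Checksum = ~0xCFED & 0xFFFF = 0x3012.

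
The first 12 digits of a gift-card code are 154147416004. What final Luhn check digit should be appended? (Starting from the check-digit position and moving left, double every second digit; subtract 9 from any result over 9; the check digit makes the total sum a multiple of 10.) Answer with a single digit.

3

Partial digits right→left: 4 0 0 6 1 4 7 4 1 4 5 1
Double every second digit counting from the check-digit position (so the 1st, 3rd, 5th, ... of the partial from the right).
  doubled (with −9 where >9): 8 0 2 5 2 1 → sum 18
  kept as-is: 0 6 4 4 4 1 → sum 19
Total = 18 + 19 = 37.
Check digit = (10 − (37 mod 10)) mod 10 = 3.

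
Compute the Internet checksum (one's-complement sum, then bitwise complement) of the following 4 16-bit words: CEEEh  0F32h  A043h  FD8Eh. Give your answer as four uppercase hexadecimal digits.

One's-complement addition (fold any carry out of bit 15 back into bit 0):
  0xCEEE + 0x0F32 = 0x0DE20
  0xDE20 + 0xA043 = 0x17E63 → wrap carry → 0x7E64
  0x7E64 + 0xFD8E = 0x17BF2 → wrap carry → 0x7BF3
One's-complement sum = 0x7BF3.
Checksum = ~0x7BF3 & 0xFFFF = 0x840C.

840C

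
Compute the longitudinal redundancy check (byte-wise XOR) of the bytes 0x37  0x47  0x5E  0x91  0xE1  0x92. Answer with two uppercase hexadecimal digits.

XOR the bytes together:
  start with 0x37
  0x37 ⊕ 0x47 = 0x70
  0x70 ⊕ 0x5E = 0x2E
  0x2E ⊕ 0x91 = 0xBF
  0xBF ⊕ 0xE1 = 0x5E
  0x5E ⊕ 0x92 = 0xCC

CC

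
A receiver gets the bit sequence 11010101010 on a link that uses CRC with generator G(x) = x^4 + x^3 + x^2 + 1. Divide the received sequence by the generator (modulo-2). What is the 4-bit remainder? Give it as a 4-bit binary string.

0000

Modulo-2 division of 11010101010 by 11101:
  pos 0: 11010 XOR 11101 = 00111
  pos 2: 11110 XOR 11101 = 00011
  pos 5: 11101 XOR 11101 = 00000
Remainder = 0000 (zero — the frame passes the CRC check).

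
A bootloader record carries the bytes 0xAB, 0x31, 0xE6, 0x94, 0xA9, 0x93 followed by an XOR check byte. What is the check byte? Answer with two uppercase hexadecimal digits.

XOR the bytes together:
  start with 0xAB
  0xAB ⊕ 0x31 = 0x9A
  0x9A ⊕ 0xE6 = 0x7C
  0x7C ⊕ 0x94 = 0xE8
  0xE8 ⊕ 0xA9 = 0x41
  0x41 ⊕ 0x93 = 0xD2

D2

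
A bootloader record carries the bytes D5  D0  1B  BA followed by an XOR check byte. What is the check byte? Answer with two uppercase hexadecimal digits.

A4

XOR the bytes together:
  start with 0xD5
  0xD5 ⊕ 0xD0 = 0x05
  0x05 ⊕ 0x1B = 0x1E
  0x1E ⊕ 0xBA = 0xA4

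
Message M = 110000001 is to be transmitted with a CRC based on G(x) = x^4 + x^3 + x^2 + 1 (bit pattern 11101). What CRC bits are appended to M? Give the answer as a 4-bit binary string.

0111

Append 4 zeros: 1100000010000. Divide by 11101 (XOR where the leading bit is 1):
  pos 0: 11000 XOR 11101 = 00101
  pos 2: 10100 XOR 11101 = 01001
  pos 3: 10010 XOR 11101 = 01111
  pos 4: 11111 XOR 11101 = 00010
  pos 7: 10000 XOR 11101 = 01101
  pos 8: 11010 XOR 11101 = 00111
Remainder (last 4 bits) = 0111. This is the CRC / FCS.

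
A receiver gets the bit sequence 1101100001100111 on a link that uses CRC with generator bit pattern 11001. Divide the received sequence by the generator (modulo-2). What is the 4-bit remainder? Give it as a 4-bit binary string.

0000

Modulo-2 division of 1101100001100111 by 11001:
  pos 0: 11011 XOR 11001 = 00010
  pos 3: 10000 XOR 11001 = 01001
  pos 4: 10010 XOR 11001 = 01011
  pos 5: 10111 XOR 11001 = 01110
  pos 6: 11101 XOR 11001 = 00100
  pos 8: 10000 XOR 11001 = 01001
  pos 9: 10011 XOR 11001 = 01010
  pos 10: 10101 XOR 11001 = 01100
  pos 11: 11001 XOR 11001 = 00000
Remainder = 0000 (zero — the frame passes the CRC check).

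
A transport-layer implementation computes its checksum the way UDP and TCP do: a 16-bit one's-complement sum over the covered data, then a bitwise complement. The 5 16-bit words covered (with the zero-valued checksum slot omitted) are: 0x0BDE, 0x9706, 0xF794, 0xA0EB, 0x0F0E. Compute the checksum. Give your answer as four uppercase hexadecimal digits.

One's-complement addition (fold any carry out of bit 15 back into bit 0):
  0x0BDE + 0x9706 = 0x0A2E4
  0xA2E4 + 0xF794 = 0x19A78 → wrap carry → 0x9A79
  0x9A79 + 0xA0EB = 0x13B64 → wrap carry → 0x3B65
  0x3B65 + 0x0F0E = 0x04A73
One's-complement sum = 0x4A73.
Checksum = ~0x4A73 & 0xFFFF = 0xB58C.

B58C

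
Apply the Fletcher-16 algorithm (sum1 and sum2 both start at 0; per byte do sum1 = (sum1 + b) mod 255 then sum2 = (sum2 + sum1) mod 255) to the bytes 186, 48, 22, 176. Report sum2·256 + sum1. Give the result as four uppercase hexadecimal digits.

Running sums (mod 255):
  after byte 0 (186): sum1=186, sum2=186
  after byte 1 (48): sum1=234, sum2=165
  after byte 2 (22): sum1=1, sum2=166
  after byte 3 (176): sum1=177, sum2=88
Checksum = sum2·256 + sum1 = 88·256 + 177 = 22705 = 0x58B1.

58B1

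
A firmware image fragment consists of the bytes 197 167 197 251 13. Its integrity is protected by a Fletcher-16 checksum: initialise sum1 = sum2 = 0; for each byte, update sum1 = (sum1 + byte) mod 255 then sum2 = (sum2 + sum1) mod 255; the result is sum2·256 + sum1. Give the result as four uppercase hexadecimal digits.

Running sums (mod 255):
  after byte 0 (197): sum1=197, sum2=197
  after byte 1 (167): sum1=109, sum2=51
  after byte 2 (197): sum1=51, sum2=102
  after byte 3 (251): sum1=47, sum2=149
  after byte 4 (13): sum1=60, sum2=209
Checksum = sum2·256 + sum1 = 209·256 + 60 = 53564 = 0xD13C.

D13C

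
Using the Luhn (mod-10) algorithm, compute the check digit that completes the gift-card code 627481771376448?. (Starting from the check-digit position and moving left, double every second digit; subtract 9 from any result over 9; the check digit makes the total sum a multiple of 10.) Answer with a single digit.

Partial digits right→left: 8 4 4 6 7 3 1 7 7 1 8 4 7 2 6
Double every second digit counting from the check-digit position (so the 1st, 3rd, 5th, ... of the partial from the right).
  doubled (with −9 where >9): 7 8 5 2 5 7 5 3 → sum 42
  kept as-is: 4 6 3 7 1 4 2 → sum 27
Total = 42 + 27 = 69.
Check digit = (10 − (69 mod 10)) mod 10 = 1.

1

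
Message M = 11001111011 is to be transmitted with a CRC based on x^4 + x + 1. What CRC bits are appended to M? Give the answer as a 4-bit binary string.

Append 4 zeros: 110011110110000. Divide by 10011 (XOR where the leading bit is 1):
  pos 0: 11001 XOR 10011 = 01010
  pos 1: 10101 XOR 10011 = 00110
  pos 3: 11011 XOR 10011 = 01000
  pos 4: 10000 XOR 10011 = 00011
  pos 7: 11110 XOR 10011 = 01101
  pos 8: 11010 XOR 10011 = 01001
  pos 9: 10010 XOR 10011 = 00001
Remainder (last 4 bits) = 0010. This is the CRC / FCS.

0010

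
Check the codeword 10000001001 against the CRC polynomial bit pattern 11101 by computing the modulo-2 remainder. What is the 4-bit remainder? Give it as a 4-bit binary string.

0001

Modulo-2 division of 10000001001 by 11101:
  pos 0: 10000 XOR 11101 = 01101
  pos 1: 11010 XOR 11101 = 00111
  pos 3: 11101 XOR 11101 = 00000
Remainder = 0001 (nonzero — an error is detected).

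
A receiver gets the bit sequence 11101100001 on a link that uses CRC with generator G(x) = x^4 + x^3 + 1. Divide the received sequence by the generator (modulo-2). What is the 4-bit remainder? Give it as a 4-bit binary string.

Modulo-2 division of 11101100001 by 11001:
  pos 0: 11101 XOR 11001 = 00100
  pos 2: 10010 XOR 11001 = 01011
  pos 3: 10110 XOR 11001 = 01111
  pos 4: 11110 XOR 11001 = 00111
  pos 6: 11101 XOR 11001 = 00100
Remainder = 0100 (nonzero — an error is detected).

0100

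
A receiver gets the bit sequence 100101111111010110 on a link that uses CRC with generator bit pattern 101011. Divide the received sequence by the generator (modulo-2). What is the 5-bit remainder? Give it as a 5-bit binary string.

Modulo-2 division of 100101111111010110 by 101011:
  pos 0: 100101 XOR 101011 = 001110
  pos 2: 111011 XOR 101011 = 010000
  pos 3: 100001 XOR 101011 = 001010
  pos 5: 101011 XOR 101011 = 000000
  pos 11: 101011 XOR 101011 = 000000
Remainder = 00000 (zero — the frame passes the CRC check).

00000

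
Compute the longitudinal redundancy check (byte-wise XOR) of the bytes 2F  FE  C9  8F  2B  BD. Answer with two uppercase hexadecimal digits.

XOR the bytes together:
  start with 0x2F
  0x2F ⊕ 0xFE = 0xD1
  0xD1 ⊕ 0xC9 = 0x18
  0x18 ⊕ 0x8F = 0x97
  0x97 ⊕ 0x2B = 0xBC
  0xBC ⊕ 0xBD = 0x01

01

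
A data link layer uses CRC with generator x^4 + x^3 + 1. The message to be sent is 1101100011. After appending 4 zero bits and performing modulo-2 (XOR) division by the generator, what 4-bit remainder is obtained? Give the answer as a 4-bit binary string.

Append 4 zeros: 11011000110000. Divide by 11001 (XOR where the leading bit is 1):
  pos 0: 11011 XOR 11001 = 00010
  pos 3: 10000 XOR 11001 = 01001
  pos 4: 10011 XOR 11001 = 01010
  pos 5: 10101 XOR 11001 = 01100
  pos 6: 11000 XOR 11001 = 00001
Remainder (last 4 bits) = 1000. This is the CRC / FCS.

1000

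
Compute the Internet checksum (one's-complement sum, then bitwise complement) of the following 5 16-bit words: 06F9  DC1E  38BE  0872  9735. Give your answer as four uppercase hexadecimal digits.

4482

One's-complement addition (fold any carry out of bit 15 back into bit 0):
  0x06F9 + 0xDC1E = 0x0E317
  0xE317 + 0x38BE = 0x11BD5 → wrap carry → 0x1BD6
  0x1BD6 + 0x0872 = 0x02448
  0x2448 + 0x9735 = 0x0BB7D
One's-complement sum = 0xBB7D.
Checksum = ~0xBB7D & 0xFFFF = 0x4482.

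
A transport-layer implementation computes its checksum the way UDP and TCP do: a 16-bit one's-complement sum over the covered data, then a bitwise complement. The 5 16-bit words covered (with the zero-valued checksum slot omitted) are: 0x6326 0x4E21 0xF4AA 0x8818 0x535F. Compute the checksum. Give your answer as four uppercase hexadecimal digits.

7E95

One's-complement addition (fold any carry out of bit 15 back into bit 0):
  0x6326 + 0x4E21 = 0x0B147
  0xB147 + 0xF4AA = 0x1A5F1 → wrap carry → 0xA5F2
  0xA5F2 + 0x8818 = 0x12E0A → wrap carry → 0x2E0B
  0x2E0B + 0x535F = 0x0816A
One's-complement sum = 0x816A.
Checksum = ~0x816A & 0xFFFF = 0x7E95.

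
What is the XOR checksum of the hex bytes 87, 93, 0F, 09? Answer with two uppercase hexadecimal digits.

XOR the bytes together:
  start with 0x87
  0x87 ⊕ 0x93 = 0x14
  0x14 ⊕ 0x0F = 0x1B
  0x1B ⊕ 0x09 = 0x12

12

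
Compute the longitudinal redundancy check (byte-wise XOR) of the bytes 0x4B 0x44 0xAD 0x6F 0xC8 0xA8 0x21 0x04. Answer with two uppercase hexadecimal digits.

XOR the bytes together:
  start with 0x4B
  0x4B ⊕ 0x44 = 0x0F
  0x0F ⊕ 0xAD = 0xA2
  0xA2 ⊕ 0x6F = 0xCD
  0xCD ⊕ 0xC8 = 0x05
  0x05 ⊕ 0xA8 = 0xAD
  0xAD ⊕ 0x21 = 0x8C
  0x8C ⊕ 0x04 = 0x88

88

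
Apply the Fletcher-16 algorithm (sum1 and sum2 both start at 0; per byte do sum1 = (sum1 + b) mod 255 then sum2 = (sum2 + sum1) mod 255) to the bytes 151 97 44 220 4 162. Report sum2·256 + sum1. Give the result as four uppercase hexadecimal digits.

Running sums (mod 255):
  after byte 0 (151): sum1=151, sum2=151
  after byte 1 (97): sum1=248, sum2=144
  after byte 2 (44): sum1=37, sum2=181
  after byte 3 (220): sum1=2, sum2=183
  after byte 4 (4): sum1=6, sum2=189
  after byte 5 (162): sum1=168, sum2=102
Checksum = sum2·256 + sum1 = 102·256 + 168 = 26280 = 0x66A8.

66A8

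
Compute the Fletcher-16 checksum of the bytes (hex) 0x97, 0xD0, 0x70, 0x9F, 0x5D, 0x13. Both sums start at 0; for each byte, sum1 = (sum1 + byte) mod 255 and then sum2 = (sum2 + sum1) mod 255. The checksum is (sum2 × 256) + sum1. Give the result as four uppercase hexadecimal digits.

10E8

Running sums (mod 255):
  after byte 0 (0x97): sum1=151, sum2=151
  after byte 1 (0xD0): sum1=104, sum2=0
  after byte 2 (0x70): sum1=216, sum2=216
  after byte 3 (0x9F): sum1=120, sum2=81
  after byte 4 (0x5D): sum1=213, sum2=39
  after byte 5 (0x13): sum1=232, sum2=16
Checksum = sum2·256 + sum1 = 16·256 + 232 = 4328 = 0x10E8.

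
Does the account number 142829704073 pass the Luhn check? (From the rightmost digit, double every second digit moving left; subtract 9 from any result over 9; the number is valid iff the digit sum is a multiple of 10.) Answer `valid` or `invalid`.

invalid

From the right, keep odd positions and double even positions (subtract 9 from any doubled value over 9):
  doubled (positions 2,4,...): 5 8 5 4 4 2 → sum 28
  kept (positions 1,3,...): 3 0 0 9 8 4 → sum 24
Total = 52.
52 mod 10 = 2, so the number is invalid.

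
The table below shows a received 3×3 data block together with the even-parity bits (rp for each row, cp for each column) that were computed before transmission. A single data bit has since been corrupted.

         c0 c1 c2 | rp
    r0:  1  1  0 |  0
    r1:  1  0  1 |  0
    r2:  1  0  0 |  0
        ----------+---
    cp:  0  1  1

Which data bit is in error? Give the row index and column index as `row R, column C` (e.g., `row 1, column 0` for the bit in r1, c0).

row 2, column 0

Recompute each row's even parity and compare to rp:
  r0: data parity 0, sent rp 0 → ok
  r1: data parity 0, sent rp 0 → ok
  r2: data parity 1, sent rp 0 → mismatch
Recompute each column's even parity and compare to cp:
  c0: data parity 1, sent cp 0 → mismatch
  c1: data parity 1, sent cp 1 → ok
  c2: data parity 1, sent cp 1 → ok
Exactly one row (r2) and one column (c0) fail → the flipped bit is at their intersection.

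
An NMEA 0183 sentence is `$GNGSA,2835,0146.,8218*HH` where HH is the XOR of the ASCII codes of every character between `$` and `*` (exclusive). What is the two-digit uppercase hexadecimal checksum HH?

XOR the ASCII codes of the payload characters:
  'G' = 0x47 → acc = 0x47
  'N' = 0x4E → acc = 0x09
  'G' = 0x47 → acc = 0x4E
  'S' = 0x53 → acc = 0x1D
  'A' = 0x41 → acc = 0x5C
  ',' = 0x2C → acc = 0x70
  '2' = 0x32 → acc = 0x42
  '8' = 0x38 → acc = 0x7A
  '3' = 0x33 → acc = 0x49
  '5' = 0x35 → acc = 0x7C
  ',' = 0x2C → acc = 0x50
  '0' = 0x30 → acc = 0x60
  '1' = 0x31 → acc = 0x51
  '4' = 0x34 → acc = 0x65
  '6' = 0x36 → acc = 0x53
  '.' = 0x2E → acc = 0x7D
  ',' = 0x2C → acc = 0x51
  '8' = 0x38 → acc = 0x69
  '2' = 0x32 → acc = 0x5B
  '1' = 0x31 → acc = 0x6A
  '8' = 0x38 → acc = 0x52
Checksum = 0x52.

52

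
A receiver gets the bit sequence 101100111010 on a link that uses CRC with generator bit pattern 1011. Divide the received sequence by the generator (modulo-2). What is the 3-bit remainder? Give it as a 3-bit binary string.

Modulo-2 division of 101100111010 by 1011:
  pos 0: 1011 XOR 1011 = 0000
  pos 6: 1110 XOR 1011 = 0101
  pos 7: 1011 XOR 1011 = 0000
Remainder = 000 (zero — the frame passes the CRC check).

000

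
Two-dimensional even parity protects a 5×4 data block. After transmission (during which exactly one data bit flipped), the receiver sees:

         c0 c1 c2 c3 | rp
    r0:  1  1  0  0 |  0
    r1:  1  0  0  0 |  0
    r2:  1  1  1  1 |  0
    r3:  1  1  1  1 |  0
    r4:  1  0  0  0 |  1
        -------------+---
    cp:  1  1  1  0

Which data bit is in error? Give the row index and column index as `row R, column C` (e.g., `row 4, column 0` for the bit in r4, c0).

Recompute each row's even parity and compare to rp:
  r0: data parity 0, sent rp 0 → ok
  r1: data parity 1, sent rp 0 → mismatch
  r2: data parity 0, sent rp 0 → ok
  r3: data parity 0, sent rp 0 → ok
  r4: data parity 1, sent rp 1 → ok
Recompute each column's even parity and compare to cp:
  c0: data parity 1, sent cp 1 → ok
  c1: data parity 1, sent cp 1 → ok
  c2: data parity 0, sent cp 1 → mismatch
  c3: data parity 0, sent cp 0 → ok
Exactly one row (r1) and one column (c2) fail → the flipped bit is at their intersection.

row 1, column 2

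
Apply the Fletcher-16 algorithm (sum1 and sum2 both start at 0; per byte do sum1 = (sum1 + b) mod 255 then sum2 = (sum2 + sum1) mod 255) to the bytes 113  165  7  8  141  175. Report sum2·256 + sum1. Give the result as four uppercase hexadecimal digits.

Running sums (mod 255):
  after byte 0 (113): sum1=113, sum2=113
  after byte 1 (165): sum1=23, sum2=136
  after byte 2 (7): sum1=30, sum2=166
  after byte 3 (8): sum1=38, sum2=204
  after byte 4 (141): sum1=179, sum2=128
  after byte 5 (175): sum1=99, sum2=227
Checksum = sum2·256 + sum1 = 227·256 + 99 = 58211 = 0xE363.

E363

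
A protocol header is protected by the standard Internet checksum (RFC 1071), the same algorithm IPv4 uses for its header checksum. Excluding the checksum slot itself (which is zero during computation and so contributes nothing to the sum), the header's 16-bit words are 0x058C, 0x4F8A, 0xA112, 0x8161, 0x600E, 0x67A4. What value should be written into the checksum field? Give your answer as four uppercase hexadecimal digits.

One's-complement addition (fold any carry out of bit 15 back into bit 0):
  0x058C + 0x4F8A = 0x05516
  0x5516 + 0xA112 = 0x0F628
  0xF628 + 0x8161 = 0x17789 → wrap carry → 0x778A
  0x778A + 0x600E = 0x0D798
  0xD798 + 0x67A4 = 0x13F3C → wrap carry → 0x3F3D
One's-complement sum = 0x3F3D.
Checksum = ~0x3F3D & 0xFFFF = 0xC0C2.

C0C2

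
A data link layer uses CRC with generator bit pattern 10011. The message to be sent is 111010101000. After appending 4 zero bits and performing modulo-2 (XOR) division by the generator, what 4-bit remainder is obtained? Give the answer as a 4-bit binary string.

1010

Append 4 zeros: 1110101010000000. Divide by 10011 (XOR where the leading bit is 1):
  pos 0: 11101 XOR 10011 = 01110
  pos 1: 11100 XOR 10011 = 01111
  pos 2: 11111 XOR 10011 = 01100
  pos 3: 11000 XOR 10011 = 01011
  pos 4: 10111 XOR 10011 = 00100
  pos 6: 10000 XOR 10011 = 00011
  pos 9: 11000 XOR 10011 = 01011
  pos 10: 10110 XOR 10011 = 00101
Remainder (last 4 bits) = 1010. This is the CRC / FCS.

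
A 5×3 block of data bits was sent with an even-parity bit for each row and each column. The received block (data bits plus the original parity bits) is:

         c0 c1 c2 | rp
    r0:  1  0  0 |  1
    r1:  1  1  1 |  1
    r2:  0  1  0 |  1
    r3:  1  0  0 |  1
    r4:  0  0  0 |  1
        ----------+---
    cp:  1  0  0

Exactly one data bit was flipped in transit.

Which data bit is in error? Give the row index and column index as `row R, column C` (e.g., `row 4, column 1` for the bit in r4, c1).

Recompute each row's even parity and compare to rp:
  r0: data parity 1, sent rp 1 → ok
  r1: data parity 1, sent rp 1 → ok
  r2: data parity 1, sent rp 1 → ok
  r3: data parity 1, sent rp 1 → ok
  r4: data parity 0, sent rp 1 → mismatch
Recompute each column's even parity and compare to cp:
  c0: data parity 1, sent cp 1 → ok
  c1: data parity 0, sent cp 0 → ok
  c2: data parity 1, sent cp 0 → mismatch
Exactly one row (r4) and one column (c2) fail → the flipped bit is at their intersection.

row 4, column 2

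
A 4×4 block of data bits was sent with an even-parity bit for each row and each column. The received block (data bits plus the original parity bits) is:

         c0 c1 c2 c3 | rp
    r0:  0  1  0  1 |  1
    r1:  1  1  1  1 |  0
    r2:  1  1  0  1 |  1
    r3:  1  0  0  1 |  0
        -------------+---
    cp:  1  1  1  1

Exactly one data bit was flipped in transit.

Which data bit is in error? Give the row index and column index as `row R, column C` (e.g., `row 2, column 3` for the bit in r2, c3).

row 0, column 3

Recompute each row's even parity and compare to rp:
  r0: data parity 0, sent rp 1 → mismatch
  r1: data parity 0, sent rp 0 → ok
  r2: data parity 1, sent rp 1 → ok
  r3: data parity 0, sent rp 0 → ok
Recompute each column's even parity and compare to cp:
  c0: data parity 1, sent cp 1 → ok
  c1: data parity 1, sent cp 1 → ok
  c2: data parity 1, sent cp 1 → ok
  c3: data parity 0, sent cp 1 → mismatch
Exactly one row (r0) and one column (c3) fail → the flipped bit is at their intersection.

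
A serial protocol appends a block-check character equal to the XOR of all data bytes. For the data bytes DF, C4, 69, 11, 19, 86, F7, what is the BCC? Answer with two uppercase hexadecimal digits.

0B

XOR the bytes together:
  start with 0xDF
  0xDF ⊕ 0xC4 = 0x1B
  0x1B ⊕ 0x69 = 0x72
  0x72 ⊕ 0x11 = 0x63
  0x63 ⊕ 0x19 = 0x7A
  0x7A ⊕ 0x86 = 0xFC
  0xFC ⊕ 0xF7 = 0x0B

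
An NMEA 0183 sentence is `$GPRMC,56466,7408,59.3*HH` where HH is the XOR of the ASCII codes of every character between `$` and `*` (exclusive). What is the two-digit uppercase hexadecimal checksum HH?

4A

XOR the ASCII codes of the payload characters:
  'G' = 0x47 → acc = 0x47
  'P' = 0x50 → acc = 0x17
  'R' = 0x52 → acc = 0x45
  'M' = 0x4D → acc = 0x08
  'C' = 0x43 → acc = 0x4B
  ',' = 0x2C → acc = 0x67
  '5' = 0x35 → acc = 0x52
  '6' = 0x36 → acc = 0x64
  '4' = 0x34 → acc = 0x50
  '6' = 0x36 → acc = 0x66
  '6' = 0x36 → acc = 0x50
  ',' = 0x2C → acc = 0x7C
  '7' = 0x37 → acc = 0x4B
  '4' = 0x34 → acc = 0x7F
  '0' = 0x30 → acc = 0x4F
  '8' = 0x38 → acc = 0x77
  ',' = 0x2C → acc = 0x5B
  '5' = 0x35 → acc = 0x6E
  '9' = 0x39 → acc = 0x57
  '.' = 0x2E → acc = 0x79
  '3' = 0x33 → acc = 0x4A
Checksum = 0x4A.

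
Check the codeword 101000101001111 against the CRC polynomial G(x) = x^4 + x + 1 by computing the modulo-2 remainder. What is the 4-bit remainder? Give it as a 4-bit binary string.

0000

Modulo-2 division of 101000101001111 by 10011:
  pos 0: 10100 XOR 10011 = 00111
  pos 2: 11101 XOR 10011 = 01110
  pos 3: 11100 XOR 10011 = 01111
  pos 4: 11111 XOR 10011 = 01100
  pos 5: 11000 XOR 10011 = 01011
  pos 6: 10110 XOR 10011 = 00101
  pos 8: 10111 XOR 10011 = 00100
  pos 10: 10011 XOR 10011 = 00000
Remainder = 0000 (zero — the frame passes the CRC check).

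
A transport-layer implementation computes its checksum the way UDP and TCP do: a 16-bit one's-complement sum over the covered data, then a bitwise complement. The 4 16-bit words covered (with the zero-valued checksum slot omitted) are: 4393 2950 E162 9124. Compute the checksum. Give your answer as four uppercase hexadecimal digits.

2095

One's-complement addition (fold any carry out of bit 15 back into bit 0):
  0x4393 + 0x2950 = 0x06CE3
  0x6CE3 + 0xE162 = 0x14E45 → wrap carry → 0x4E46
  0x4E46 + 0x9124 = 0x0DF6A
One's-complement sum = 0xDF6A.
Checksum = ~0xDF6A & 0xFFFF = 0x2095.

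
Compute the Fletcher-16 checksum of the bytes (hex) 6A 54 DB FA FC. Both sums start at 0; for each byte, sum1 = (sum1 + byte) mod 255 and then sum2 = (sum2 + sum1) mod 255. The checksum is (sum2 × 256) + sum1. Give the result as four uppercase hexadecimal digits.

EB92

Running sums (mod 255):
  after byte 0 (6A): sum1=106, sum2=106
  after byte 1 (54): sum1=190, sum2=41
  after byte 2 (DB): sum1=154, sum2=195
  after byte 3 (FA): sum1=149, sum2=89
  after byte 4 (FC): sum1=146, sum2=235
Checksum = sum2·256 + sum1 = 235·256 + 146 = 60306 = 0xEB92.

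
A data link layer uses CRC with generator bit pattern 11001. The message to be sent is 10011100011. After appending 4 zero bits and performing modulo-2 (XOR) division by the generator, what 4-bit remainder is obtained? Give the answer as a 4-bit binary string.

1100

Append 4 zeros: 100111000110000. Divide by 11001 (XOR where the leading bit is 1):
  pos 0: 10011 XOR 11001 = 01010
  pos 1: 10101 XOR 11001 = 01100
  pos 2: 11000 XOR 11001 = 00001
  pos 6: 10011 XOR 11001 = 01010
  pos 7: 10100 XOR 11001 = 01101
  pos 8: 11010 XOR 11001 = 00011
Remainder (last 4 bits) = 1100. This is the CRC / FCS.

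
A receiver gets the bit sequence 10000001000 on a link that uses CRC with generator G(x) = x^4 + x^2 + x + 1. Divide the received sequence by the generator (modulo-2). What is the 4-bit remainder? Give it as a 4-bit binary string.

0000

Modulo-2 division of 10000001000 by 10111:
  pos 0: 10000 XOR 10111 = 00111
  pos 2: 11100 XOR 10111 = 01011
  pos 3: 10111 XOR 10111 = 00000
Remainder = 0000 (zero — the frame passes the CRC check).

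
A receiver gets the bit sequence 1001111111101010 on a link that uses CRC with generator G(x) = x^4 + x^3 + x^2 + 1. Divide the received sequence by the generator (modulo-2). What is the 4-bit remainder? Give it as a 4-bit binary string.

0100

Modulo-2 division of 1001111111101010 by 11101:
  pos 0: 10011 XOR 11101 = 01110
  pos 1: 11101 XOR 11101 = 00000
  pos 6: 11111 XOR 11101 = 00010
  pos 9: 10010 XOR 11101 = 01111
  pos 10: 11111 XOR 11101 = 00010
Remainder = 0100 (nonzero — an error is detected).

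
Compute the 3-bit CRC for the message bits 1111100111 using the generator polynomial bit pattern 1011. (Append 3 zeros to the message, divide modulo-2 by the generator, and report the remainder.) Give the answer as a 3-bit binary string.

110

Append 3 zeros: 1111100111000. Divide by 1011 (XOR where the leading bit is 1):
  pos 0: 1111 XOR 1011 = 0100
  pos 1: 1001 XOR 1011 = 0010
  pos 3: 1000 XOR 1011 = 0011
  pos 5: 1111 XOR 1011 = 0100
  pos 6: 1001 XOR 1011 = 0010
  pos 8: 1000 XOR 1011 = 0011
Remainder (last 3 bits) = 110. This is the CRC / FCS.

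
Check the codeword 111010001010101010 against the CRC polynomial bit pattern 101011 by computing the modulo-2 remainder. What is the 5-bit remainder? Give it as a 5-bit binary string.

00010

Modulo-2 division of 111010001010101010 by 101011:
  pos 0: 111010 XOR 101011 = 010001
  pos 1: 100010 XOR 101011 = 001001
  pos 3: 100101 XOR 101011 = 001110
  pos 5: 111001 XOR 101011 = 010010
  pos 6: 100100 XOR 101011 = 001111
  pos 8: 111110 XOR 101011 = 010101
  pos 9: 101011 XOR 101011 = 000000
Remainder = 00010 (nonzero — an error is detected).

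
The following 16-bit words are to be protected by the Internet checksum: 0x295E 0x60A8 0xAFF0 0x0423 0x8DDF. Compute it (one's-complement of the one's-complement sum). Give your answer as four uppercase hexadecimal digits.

3406

One's-complement addition (fold any carry out of bit 15 back into bit 0):
  0x295E + 0x60A8 = 0x08A06
  0x8A06 + 0xAFF0 = 0x139F6 → wrap carry → 0x39F7
  0x39F7 + 0x0423 = 0x03E1A
  0x3E1A + 0x8DDF = 0x0CBF9
One's-complement sum = 0xCBF9.
Checksum = ~0xCBF9 & 0xFFFF = 0x3406.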